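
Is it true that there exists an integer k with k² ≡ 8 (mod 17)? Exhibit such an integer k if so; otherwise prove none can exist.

k = 5

Take k = 5. Then 5² = 25 = 1·17 + 8, so 5² ≡ 8 (mod 17).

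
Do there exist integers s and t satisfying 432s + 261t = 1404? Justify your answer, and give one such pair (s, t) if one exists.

s = 25, t = -36

Since gcd(432, 261) = 9 and 1404 = 9·156, Bézout's identity guarantees a solution.
Dividing through by 9 reduces the equation to 48s + 29t = 156.
Run the Euclidean algorithm on 48 and 29: 48 = 1·29 + 19, 29 = 1·19 + 10, 19 = 1·10 + 9, 10 = 1·9 + 1, 9 = 9·1 + 0.
Unwinding: 1 = 10 − 1·9 = 10 − (19 − 1·10) = −19 + 2·10 = −19 + 2·(29 − 1·19) = 2·29 − 3·19 = 2·29 − 3·(48 − 1·29) = −3·48 + 5·29, i.e. 48·(-3) + 29·5 = 1.
Scaling by 156 gives the particular solution (s, t) = (-468, 780).
Adding 17·29 to s and subtracting 17·48 from t gives the tidier solution (25, -36).
Indeed 432·25 + 261·(-36) = 10800 − 9396 = 1404.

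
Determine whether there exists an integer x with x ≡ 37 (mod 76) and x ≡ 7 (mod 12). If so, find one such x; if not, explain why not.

No, no such integer exists.

Reduce both congruences modulo 4, which divides 76 and 12: they say x ≡ 37 (mod 4) and x ≡ 7 (mod 4).
However 37 ≡ 1 and 7 ≡ 3 (mod 4), and 1 ≠ 3.
Hence the system has no solution.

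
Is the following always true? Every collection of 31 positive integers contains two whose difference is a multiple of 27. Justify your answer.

True.

There are exactly 27 possible remainders on division by 27.
Placing 31 integers into 27 classes, some class receives at least two — say a and b.
Equal remainders mean a − b ≡ 0 (mod 27), so 27 divides their difference.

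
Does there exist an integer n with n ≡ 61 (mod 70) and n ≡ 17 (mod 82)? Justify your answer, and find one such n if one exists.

The moduli are not coprime: gcd(70, 82) = 2. Compatibility requires 2 ∣ (17 − 61) = -44, which holds, so solutions exist.
Put n = 61 + 70t, so we need 70t ≡ 38 (mod 82), equivalently (divide by 2) 35t ≡ 19 (mod 41).
Since 35·34 = 1190 = 29·41 + 1, the inverse of 35 mod 41 is 34.
Therefore t ≡ 34·19 = 646 ≡ 31 (mod 41).
Then n = 61 + 70·31 = 2231.
Check: 2231 mod 70 = 61, 2231 mod 82 = 17. ✓

n = 2231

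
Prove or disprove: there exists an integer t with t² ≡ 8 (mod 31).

t = 15

Take t = 15. Then 15² = 225 = 7·31 + 8, so 15² ≡ 8 (mod 31).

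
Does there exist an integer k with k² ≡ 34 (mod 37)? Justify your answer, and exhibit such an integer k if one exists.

k = 21 works: 21² = 441, and 441 − 34 = 407 = 11·37.

k = 21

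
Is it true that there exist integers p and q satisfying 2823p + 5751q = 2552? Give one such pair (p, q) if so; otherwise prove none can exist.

No, no such integers exist.

Both 2823 and 5751 are divisible by gcd(2823, 5751) = 3, hence so is any combination 2823p + 5751q.
However 2552 leaves remainder 2 on division by 3.
So the equation is unsolvable over ℤ.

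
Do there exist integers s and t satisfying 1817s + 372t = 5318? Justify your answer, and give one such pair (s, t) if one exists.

s = 58, t = -269

1817 and 372 are coprime, so 1817s + 372t ranges over all of ℤ.
Dividing repeatedly: 1817 = 4·372 + 329, 372 = 1·329 + 43, 329 = 7·43 + 28, 43 = 1·28 + 15, 28 = 1·15 + 13, 15 = 1·13 + 2, 13 = 6·2 + 1, 2 = 2·1 + 0.
Working back up the chain: 1 = 13 − 6·2 = 13 − 6·(15 − 1·13) = −6·15 + 7·13 = −6·15 + 7·(28 − 1·15) = 7·28 − 13·15 = 7·28 − 13·(43 − 1·28) = −13·43 + 20·28 = −13·43 + 20·(329 − 7·43) = 20·329 − 153·43 = 20·329 − 153·(372 − 1·329) = −153·372 + 173·329 = −153·372 + 173·(1817 − 4·372) = 173·1817 − 845·372. So 1817·173 + 372·(-845) = 1.
Multiplying through by 5318: s = 173·5318 = 920014, t = (-845)·5318 = -4493710 is a solution.
Shifting by a multiple of (372, −1817) keeps it a solution: s = 920014 − 2473·372 = 58, t = -4493710 + 2473·1817 = -269.
Check: 1817·58 + 372·(-269) = 105386 − 100068 = 5318. ✓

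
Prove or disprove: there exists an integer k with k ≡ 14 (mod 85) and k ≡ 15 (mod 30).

There is no such integer.

Reduce both congruences modulo 5, which divides 85 and 30: they say k ≡ 14 (mod 5) and k ≡ 15 (mod 5).
However 14 ≡ 4 and 15 ≡ 0 (mod 5), and 4 ≠ 0.
Therefore no such k exists.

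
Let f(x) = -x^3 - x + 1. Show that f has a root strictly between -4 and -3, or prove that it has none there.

f(-4) = 69 and f(-3) = 31, both positive.
f'(x) = -3x^2 - 1 has discriminant 0² − 4·(-3)·(-1) = -12 < 0, so f' has no real roots and is negative for every real x.
Hence f is strictly decreasing on ℝ, and in particular on [-4, -3]. A strictly monotone function with same-sign endpoint values stays positive on the whole interval, so f has no zero in (-4, -3).

No.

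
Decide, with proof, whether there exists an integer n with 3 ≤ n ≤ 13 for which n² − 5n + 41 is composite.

n = 7

At n = 7: 7² − 5·7 + 41 = 55 = 5·11, which is composite.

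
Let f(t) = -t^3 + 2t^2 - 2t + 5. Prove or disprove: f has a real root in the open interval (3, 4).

Evaluate at the endpoints: f(3) = -10, f(4) = -35 — same sign (negative).
f'(t) = -3t^2 + 4t - 2 has discriminant 4² − 4·(-3)·(-2) = -8 < 0, so f' has no real roots and is negative for every real t.
Hence f is strictly decreasing on ℝ, and in particular on [3, 4]. A strictly monotone function with same-sign endpoint values stays negative on the whole interval, so f has no zero in (3, 4).

No.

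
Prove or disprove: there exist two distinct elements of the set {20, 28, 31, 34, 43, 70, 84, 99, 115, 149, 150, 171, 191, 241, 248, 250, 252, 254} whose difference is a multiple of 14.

Reduce each element mod 14: 20↦6, 28↦0, 31↦3, 34↦6, 43↦1, 70↦0, 84↦0, 99↦1, 115↦3, 149↦9, 150↦10, 171↦3, 191↦9, 241↦3, 248↦10, 250↦12, 252↦0, 254↦2. The residue 6 repeats (at 20 and 34), and 34 − 20 = 14 = 1·14.

Yes: 20 and 34.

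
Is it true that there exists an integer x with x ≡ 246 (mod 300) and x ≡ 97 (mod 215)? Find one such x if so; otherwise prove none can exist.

No such integer exists.

Reduce both congruences modulo 5, which divides 300 and 215: they say x ≡ 246 (mod 5) and x ≡ 97 (mod 5).
However 246 ≡ 1 and 97 ≡ 2 (mod 5), and 1 ≠ 2.
Therefore no such x exists.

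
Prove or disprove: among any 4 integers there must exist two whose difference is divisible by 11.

No, the set {21, 22, 23, 24} is a counterexample.

Take the 4 consecutive integers 21, 22, 23, 24: their residues mod 11 are all distinct because 4 ≤ 11.
Any two of them differ by at most 3 < 11 and by at least 1, so no difference is a multiple of 11.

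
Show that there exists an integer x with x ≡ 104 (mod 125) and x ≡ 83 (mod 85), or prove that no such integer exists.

No, no such integer exists.

Reduce both congruences modulo 5, which divides 125 and 85: they say x ≡ 104 (mod 5) and x ≡ 83 (mod 5).
These are incompatible: 104 − 83 = 21 is not divisible by 5.
So no integer satisfies both congruences.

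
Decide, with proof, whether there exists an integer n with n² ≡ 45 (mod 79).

n = 19

Take n = 19. Then 19² = 361 = 4·79 + 45, so 19² ≡ 45 (mod 79).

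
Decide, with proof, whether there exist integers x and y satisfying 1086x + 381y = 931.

No, no such integers exist.

Any value of 1086x + 381y is a multiple of gcd(1086, 381) = 3.
But 931 = 3·310 + 1, so 3 ∤ 931.
So the equation is unsolvable over ℤ.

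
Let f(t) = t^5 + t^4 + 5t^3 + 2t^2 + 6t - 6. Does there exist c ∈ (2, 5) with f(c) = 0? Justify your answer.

The endpoint values f(2) = 102 and f(5) = 4449 are both positive. Claim: f(t) > 0 for every t in (2, 5).
Substitute t = 2 + u, where 0 < u < 3 on the interval. Expanding, f(2 + u) = u^5 + 11u^4 + 53u^3 + 136u^2 + 186u + 102.
All 6 nonzero coefficients of this polynomial in u are positive; hence for u > 0 the value is a sum of positive terms (the constant 102 among them).
Therefore f(t) > 0 throughout (2, 5), and f has no zero there.

No.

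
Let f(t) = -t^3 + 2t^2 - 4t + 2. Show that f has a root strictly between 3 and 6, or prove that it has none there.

f has no root in that interval.

f(3) = -19 and f(6) = -166, both negative.
f'(t) = -3t^2 + 4t - 4 has discriminant 4² − 4·(-3)·(-4) = -32 < 0, so f' has no real roots and is negative for every real t.
Hence f is strictly decreasing on ℝ, and in particular on [3, 6]. A strictly monotone function with same-sign endpoint values stays negative on the whole interval, so f has no zero in (3, 6).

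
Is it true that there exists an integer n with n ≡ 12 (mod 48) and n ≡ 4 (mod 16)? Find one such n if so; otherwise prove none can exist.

Both moduli are multiples of 16 = gcd(48, 16), so any solution would satisfy n ≡ 12 and n ≡ 4 modulo 16 simultaneously.
These are incompatible: 12 − 4 = 8 is not divisible by 16.
So no integer satisfies both congruences.

No such integer exists.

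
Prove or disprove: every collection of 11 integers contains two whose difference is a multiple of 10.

Yes, this is always true.

Each integer lies in one of the 10 residue classes modulo 10.
Placing 11 integers into 10 classes, some class receives at least two — say a and b.
Their difference a − b is then a multiple of 10.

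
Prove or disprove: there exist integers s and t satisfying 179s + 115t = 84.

179 and 115 are coprime, so 179s + 115t ranges over all of ℤ.
Euclidean algorithm: 179 = 1·115 + 64, 115 = 1·64 + 51, 64 = 1·51 + 13, 51 = 3·13 + 12, 13 = 1·12 + 1, 12 = 12·1 + 0.
Back-substituting, 1 = 13 − 1·12 = 13 − (51 − 3·13) = −51 + 4·13 = −51 + 4·(64 − 1·51) = 4·64 − 5·51 = 4·64 − 5·(115 − 1·64) = −5·115 + 9·64 = −5·115 + 9·(179 − 1·115) = 9·179 − 14·115; that is, 179·9 + 115·(-14) = 1.
Multiplying through by 84: s = 9·84 = 756, t = (-14)·84 = -1176 is a solution.
Shifting by a multiple of (115, −179) keeps it a solution: s = 756 − 6·115 = 66, t = -1176 + 6·179 = -102.
Indeed 179·66 + 115·(-102) = 11814 − 11730 = 84.

s = 66, t = -102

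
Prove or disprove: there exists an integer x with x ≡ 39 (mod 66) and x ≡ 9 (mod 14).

x = 303

gcd(66, 14) = 2. A simultaneous solution exists iff 39 ≡ 9 (mod 2); here 39 mod 2 = 1 = 9 mod 2, so it does.
Step through x = 39, 39 + 66, 39 + 2·66, …: the values 39, 105, 171, 237, 303 reduce mod 14 to 11, 7, 3, 13, 9. The value 303 hits 9.
Indeed 303 ≡ 39 (mod 66) and 303 ≡ 9 (mod 14).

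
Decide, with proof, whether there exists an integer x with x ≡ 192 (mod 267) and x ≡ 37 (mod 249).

gcd(267, 249) = 3. If x ≡ 192 (mod 267) and x ≡ 37 (mod 249), then x ≡ 192 (mod 3) and x ≡ 37 (mod 3).
These are incompatible: 192 − 37 = 155 is not divisible by 3.
So no integer satisfies both congruences.

No such integer exists.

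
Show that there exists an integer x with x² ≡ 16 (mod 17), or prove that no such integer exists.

x = 13

x = 13 works: 13² = 169, and 169 − 16 = 153 = 9·17.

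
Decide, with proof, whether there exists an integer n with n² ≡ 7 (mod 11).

There is no such integer.

Since (11 − n)² ≡ n² (mod 11), it suffices to square n = 0, 1, …, 5: the residues are 0, 1, 4, 9, 5, 3.
So the quadratic residues mod 11 are {0, 1, 3, 4, 5, 9}, and 7 is not among them.
Therefore n² ≡ 7 (mod 11) has no solution.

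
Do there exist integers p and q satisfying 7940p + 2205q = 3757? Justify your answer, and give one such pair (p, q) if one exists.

No such integers exist.

gcd(7940, 2205) = 5, so every integer of the form 7940p + 2205q is a multiple of 5.
However 3757 leaves remainder 2 on division by 5.
Therefore 7940p + 2205q = 3757 has no solution in integers.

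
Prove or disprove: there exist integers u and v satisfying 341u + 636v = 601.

u = 593, v = -317

Since gcd(341, 636) = 1, every integer is an integer combination of 341 and 636.
Dividing repeatedly: 636 = 1·341 + 295, 341 = 1·295 + 46, 295 = 6·46 + 19, 46 = 2·19 + 8, 19 = 2·8 + 3, 8 = 2·3 + 2, 3 = 1·2 + 1, 2 = 2·1 + 0.
Unwinding: 1 = 3 − 1·2 = 3 − (8 − 2·3) = −8 + 3·3 = −8 + 3·(19 − 2·8) = 3·19 − 7·8 = 3·19 − 7·(46 − 2·19) = −7·46 + 17·19 = −7·46 + 17·(295 − 6·46) = 17·295 − 109·46 = 17·295 − 109·(341 − 1·295) = −109·341 + 126·295 = −109·341 + 126·(636 − 1·341) = 126·636 − 235·341, i.e. 341·(-235) + 636·126 = 1.
Times 601: 341·(-141235) + 636·75726 = 601, so (-141235, 75726) solves it.
Adding 223·636 to u and subtracting 223·341 from v gives the tidier solution (593, -317).
Indeed 341·593 + 636·(-317) = 202213 − 201612 = 601.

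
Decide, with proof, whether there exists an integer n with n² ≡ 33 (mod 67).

n = 10 works: 10² = 100, and 100 − 33 = 67 = 1·67.

n = 10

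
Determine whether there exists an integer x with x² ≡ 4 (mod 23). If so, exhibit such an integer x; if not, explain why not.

Take x = 2. Then 2² = 4, and since 0 ≤ 4 < 23 this is already reduced: 2² ≡ 4 (mod 23).

x = 2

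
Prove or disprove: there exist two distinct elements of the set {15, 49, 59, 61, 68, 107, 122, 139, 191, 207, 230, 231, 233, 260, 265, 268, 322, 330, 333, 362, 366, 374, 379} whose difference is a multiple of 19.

The pair (49, 68) works.

Both 49 and 68 leave remainder 11 on division by 19; their difference 19 = 1·19 is a multiple of 19.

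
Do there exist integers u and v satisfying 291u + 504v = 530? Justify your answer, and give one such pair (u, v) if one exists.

gcd(291, 504) = 3, so every integer of the form 291u + 504v is a multiple of 3.
But 530 is not a multiple of 3 (it leaves remainder 2).
Therefore 291u + 504v = 530 has no solution in integers.

There are no such integers.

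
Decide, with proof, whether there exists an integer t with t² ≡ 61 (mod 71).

No such integer exists.

71 is prime, so by Euler's criterion 61 is a square mod 71 iff 61^((71−1)/2) = 61^35 ≡ 1 (mod 71).
Squaring successively (mod 71): 61^2 = 3721 ≡ 29; 61^4 ≡ 29² = 841 ≡ 60; 61^8 ≡ 60² = 3600 ≡ 50; 61^16 ≡ 50² = 2500 ≡ 15; 61^32 ≡ 15² = 225 ≡ 12.
Since 35 = 32 + 2 + 1, 61^35 ≡ 12 · 29 · 61; multiplying out mod 71: 12·29 = 348 ≡ 64, then 64·61 = 3904 ≡ 70. Thus 61^35 ≡ 70 ≡ −1 (mod 71).
The value −1 means 61 is a non-residue modulo 71, so t² ≡ 61 (mod 71) is impossible.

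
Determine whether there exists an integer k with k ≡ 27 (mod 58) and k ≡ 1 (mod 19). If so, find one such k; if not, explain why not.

k = 723

gcd(58, 19) = 1, so the Chinese Remainder Theorem guarantees exactly one residue class mod 1102 satisfying both.
Write k = 27 + 58t and require 27 + 58t ≡ 1 (mod 19), i.e. 58t ≡ 12 (mod 19).
58 ≡ 1 (mod 19), so this reads 1t ≡ 12 (mod 19). So t ≡ 12 (mod 19).
Taking t = 12 gives k = 27 + 58·12 = 723.
Indeed 723 ≡ 27 (mod 58) and 723 ≡ 1 (mod 19).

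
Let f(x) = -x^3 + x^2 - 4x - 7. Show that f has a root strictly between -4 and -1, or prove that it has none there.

Such a root exists.

f(-4) = 89 and f(-1) = -1, which have opposite signs.
As a polynomial, f is continuous on every closed interval.
By the Intermediate Value Theorem, f takes the value 0 somewhere in the open interval.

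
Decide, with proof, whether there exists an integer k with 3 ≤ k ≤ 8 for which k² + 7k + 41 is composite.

At k = 4: 4² + 7·4 + 41 = 85 = 5·17, which is composite.

k = 4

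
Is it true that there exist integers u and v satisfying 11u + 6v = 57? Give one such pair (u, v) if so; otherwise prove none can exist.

Since gcd(11, 6) = 1, every integer is an integer combination of 11 and 6.
Euclidean algorithm: 11 = 1·6 + 5, 6 = 1·5 + 1, 5 = 5·1 + 0.
Working back up the chain: 1 = 6 − 1·5 = 6 − (11 − 1·6) = −11 + 2·6. So 11·(-1) + 6·2 = 1.
Multiplying through by 57: u = (-1)·57 = -57, v = 2·57 = 114 is a solution.
Shifting by a multiple of (6, −11) keeps it a solution: u = -57 + 10·6 = 3, v = 114 − 10·11 = 4.
Indeed 11·3 + 6·4 = 33 + 24 = 57.

u = 3, v = 4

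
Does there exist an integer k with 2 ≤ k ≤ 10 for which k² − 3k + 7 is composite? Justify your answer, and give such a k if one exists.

k = 7

At k = 7: 7² − 3·7 + 7 = 35 = 5·7, which is composite.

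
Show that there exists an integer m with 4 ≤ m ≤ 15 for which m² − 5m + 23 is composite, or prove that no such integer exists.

The values for m = 4, 5, …, 15 are 19, 23, 29, 37, 47, 59, 73, 89, 107, 127, 149, 173, and each of these is prime.
So no value in the range makes the expression composite.

No such integer m in that range exists.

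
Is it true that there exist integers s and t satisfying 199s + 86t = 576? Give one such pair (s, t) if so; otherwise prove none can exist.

s = 50, t = -109

199 and 86 are coprime, so 199s + 86t ranges over all of ℤ.
Dividing repeatedly: 199 = 2·86 + 27, 86 = 3·27 + 5, 27 = 5·5 + 2, 5 = 2·2 + 1, 2 = 2·1 + 0.
Back-substituting, 1 = 5 − 2·2 = 5 − 2·(27 − 5·5) = −2·27 + 11·5 = −2·27 + 11·(86 − 3·27) = 11·86 − 35·27 = 11·86 − 35·(199 − 2·86) = −35·199 + 81·86; that is, 199·(-35) + 86·81 = 1.
Multiplying through by 576: s = (-35)·576 = -20160, t = 81·576 = 46656 is a solution.
Shifting by a multiple of (86, −199) keeps it a solution: s = -20160 + 235·86 = 50, t = 46656 − 235·199 = -109.
Indeed 199·50 + 86·(-109) = 9950 − 9374 = 576.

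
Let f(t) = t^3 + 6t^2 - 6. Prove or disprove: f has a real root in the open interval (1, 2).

f has no root in that interval.

f(1) = 1 and f(2) = 26, both positive, so a sign-change argument is unavailable; we show f keeps this sign on the whole interval.
Substitute t = 1 + u, where 0 < u < 1 on the interval. Expanding, f(1 + u) = u^3 + 9u^2 + 15u + 1.
All 4 nonzero coefficients of this polynomial in u are positive; hence for u > 0 the value is a sum of positive terms (the constant 1 among them).
Therefore f(t) > 0 throughout (1, 2), and f has no zero there.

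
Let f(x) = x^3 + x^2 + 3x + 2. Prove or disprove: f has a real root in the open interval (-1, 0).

Such a root exists.

f(-1) = -1 and f(0) = 2, which have opposite signs.
Since f is a polynomial it is continuous on [-1, 0].
By the Intermediate Value Theorem f must vanish at some point of (-1, 0).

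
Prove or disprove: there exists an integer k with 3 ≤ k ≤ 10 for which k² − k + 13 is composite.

At k = 9: 9² − 9 + 13 = 85 = 5·17, which is composite.

k = 9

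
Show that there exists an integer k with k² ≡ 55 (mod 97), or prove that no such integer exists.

97 is prime, so by Euler's criterion 55 is a square mod 97 iff 55^((97−1)/2) = 55^48 ≡ 1 (mod 97).
Repeated squaring mod 97: 55^2 = 3025 ≡ 18; 55^4 ≡ 18² = 324 ≡ 33; 55^8 ≡ 33² = 1089 ≡ 22; 55^16 ≡ 22² = 484 ≡ 96; 55^32 ≡ 96² = 9216 ≡ 1.
Since 48 = 32 + 16, 55^48 ≡ 1 · 96; multiplying out mod 97: 1·96 = 96 ≡ 96. Thus 55^48 ≡ 96 ≡ −1 (mod 97).
By Euler's criterion 55 is a quadratic non-residue mod 97: no k satisfies k² ≡ 55 (mod 97).

There is no such integer.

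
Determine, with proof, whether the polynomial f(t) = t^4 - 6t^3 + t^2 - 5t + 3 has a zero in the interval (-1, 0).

No.

f(-1) = 16 and f(0) = 3, both positive, so a sign-change argument is unavailable; we show f keeps this sign on the whole interval.
Substitute t = −u, where 0 < u < 1 on the interval. Expanding, f(−u) = u^4 + 6u^3 + u^2 + 5u + 3.
All 5 nonzero coefficients of this polynomial in u are positive; hence for u > 0 the value is a sum of positive terms (the constant 3 among them).
Therefore f(t) > 0 throughout (-1, 0), and f has no zero there.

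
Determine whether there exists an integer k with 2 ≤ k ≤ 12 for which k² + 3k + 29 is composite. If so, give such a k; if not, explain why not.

At k = 4: 4² + 3·4 + 29 = 57 = 3·19, which is composite.

k = 4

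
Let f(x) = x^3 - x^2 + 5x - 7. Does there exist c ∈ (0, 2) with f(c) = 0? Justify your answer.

f(0) = -7 and f(2) = 7, which have opposite signs.
f is continuous everywhere (it is a polynomial), in particular on [0, 2].
By the Intermediate Value Theorem f must vanish at some point of (0, 2).

Yes, f has a root in the interval.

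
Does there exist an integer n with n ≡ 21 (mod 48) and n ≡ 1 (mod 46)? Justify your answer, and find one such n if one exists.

n = 645

The moduli are not coprime: gcd(48, 46) = 2. Compatibility requires 2 ∣ (1 − 21) = -20, which holds, so solutions exist.
Put n = 21 + 48t, so we need 48t ≡ 26 (mod 46), equivalently (divide by 2) 24t ≡ 13 (mod 23).
24 ≡ 1 (mod 23), so this reads 1t ≡ 13 (mod 23). So t ≡ 13 (mod 23).
Then n = 21 + 48·13 = 645.
Verify: 645 = 13·48 + 21 and 645 = 14·46 + 1. ✓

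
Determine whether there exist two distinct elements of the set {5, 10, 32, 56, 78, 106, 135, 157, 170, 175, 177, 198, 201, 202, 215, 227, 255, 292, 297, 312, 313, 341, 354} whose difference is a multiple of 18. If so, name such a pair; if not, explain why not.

Both 78 and 312 leave remainder 6 on division by 18; their difference 234 = 13·18 is a multiple of 18.

78 and 312 are such a pair.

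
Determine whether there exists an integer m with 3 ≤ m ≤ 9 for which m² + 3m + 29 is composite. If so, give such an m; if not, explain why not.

At m = 7: 7² + 3·7 + 29 = 99 = 3·33, which is composite.

m = 7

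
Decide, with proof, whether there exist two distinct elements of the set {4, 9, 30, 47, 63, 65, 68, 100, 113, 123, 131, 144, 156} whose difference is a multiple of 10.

Yes: 4 and 144.

Reduce each element mod 10: 4↦4, 9↦9, 30↦0, 47↦7, 63↦3, 65↦5, 68↦8, 100↦0, 113↦3, 123↦3, 131↦1, 144↦4, 156↦6. The residue 4 repeats (at 4 and 144), and 144 − 4 = 140 = 14·10.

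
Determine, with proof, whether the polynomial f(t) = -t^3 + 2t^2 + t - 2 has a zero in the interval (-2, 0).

Such a root exists.

f(-2) = 12 and f(0) = -2, which have opposite signs.
As a polynomial, f is continuous on every closed interval.
By the Intermediate Value Theorem, f takes the value 0 somewhere in the open interval.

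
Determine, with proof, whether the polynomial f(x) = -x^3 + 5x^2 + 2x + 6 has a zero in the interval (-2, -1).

No such root exists.

f(-2) = 30 and f(-1) = 10, both positive, so a sign-change argument is unavailable; we show f keeps this sign on the whole interval.
Substitute x = -1 − u, where 0 < u < 1 on the interval. Expanding, f(-1 − u) = u^3 + 8u^2 + 11u + 10.
All 4 nonzero coefficients of this polynomial in u are positive; hence for u > 0 the value is a sum of positive terms (the constant 10 among them).
So f is strictly positive on (-2, -1); no root exists in the interval.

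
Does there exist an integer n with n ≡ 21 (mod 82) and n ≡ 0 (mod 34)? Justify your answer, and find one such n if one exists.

gcd(82, 34) = 2. If n ≡ 21 (mod 82) and n ≡ 0 (mod 34), then n ≡ 21 (mod 2) and n ≡ 0 (mod 2).
But 21 mod 2 = 1 while 0 mod 2 = 0, a contradiction.
Hence the system has no solution.

No, no such integer exists.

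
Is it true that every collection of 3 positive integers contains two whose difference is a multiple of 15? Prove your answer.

Try 3 consecutive integers, 67, 68, 69. Their remainders mod 15 are 7, 8, 9 — pairwise different, as any 3 ≤ 15 consecutive integers have distinct residues.
The differences between them range over 1, …, 2, none of which is divisible by 15.

No, the set {67, 68, 69} is a counterexample.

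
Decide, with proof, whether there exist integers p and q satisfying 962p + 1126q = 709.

Both 962 and 1126 are divisible by gcd(962, 1126) = 2, hence so is any combination 962p + 1126q.
But 709 = 2·354 + 1, so 2 ∤ 709.
Hence no integers p, q satisfy the equation.

There are no such integers.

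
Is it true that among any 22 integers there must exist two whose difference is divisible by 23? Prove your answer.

No, the set {18, 19, 20, 21, 22, 23, 24, 25, 26, 27, 28, 29, 30, 31, 32, 33, 34, 35, 36, 37, 38, 39} is a counterexample.

Take the 22 consecutive integers 18, 19, …, 39: their residues mod 23 are all distinct because 22 ≤ 23.
Any two of them differ by at most 21 < 23 and by at least 1, so no difference is a multiple of 23.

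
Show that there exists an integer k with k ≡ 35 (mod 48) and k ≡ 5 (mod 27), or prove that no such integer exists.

k = 275

gcd(48, 27) = 3. A simultaneous solution exists iff 35 ≡ 5 (mod 3); here 35 mod 3 = 2 = 5 mod 3, so it does.
List candidates k ≡ 35 (mod 48): 35, 83, 131, 179, 227, 275. Modulo 27 these are 8, 2, 23, 17, 11, 5; 275 gives 5 as required.
Check: 275 mod 48 = 35, 275 mod 27 = 5. ✓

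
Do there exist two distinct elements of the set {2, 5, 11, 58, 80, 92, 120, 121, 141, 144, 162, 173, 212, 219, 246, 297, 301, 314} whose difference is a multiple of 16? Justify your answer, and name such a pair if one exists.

2 and 162 are such a pair.

2 mod 16 = 2 and 162 mod 16 = 2, so 162 − 2 = 160 = 10·16.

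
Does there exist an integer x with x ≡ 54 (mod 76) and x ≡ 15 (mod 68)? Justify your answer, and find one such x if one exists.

gcd(76, 68) = 4. If x ≡ 54 (mod 76) and x ≡ 15 (mod 68), then x ≡ 54 (mod 4) and x ≡ 15 (mod 4).
However 54 ≡ 2 and 15 ≡ 3 (mod 4), and 2 ≠ 3.
Therefore no such x exists.

There is no such integer.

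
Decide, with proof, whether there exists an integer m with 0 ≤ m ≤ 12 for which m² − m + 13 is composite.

m = 9

At m = 9: 9² − 9 + 13 = 85 = 5·17, which is composite.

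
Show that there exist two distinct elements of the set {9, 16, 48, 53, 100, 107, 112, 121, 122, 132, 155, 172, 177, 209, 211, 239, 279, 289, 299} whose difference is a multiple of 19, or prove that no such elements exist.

Residues mod 19: 9↦9, 16↦16, 48↦10, 53↦15, 100↦5, 107↦12, 112↦17, 121↦7, 122↦8, 132↦18, 155↦3, 172↦1, 177↦6, 209↦0, 211↦2, 239↦11, 279↦13, 289↦4, 299↦14.
All 19 residues are distinct, so no two elements differ by a multiple of 19.

No such pair exists.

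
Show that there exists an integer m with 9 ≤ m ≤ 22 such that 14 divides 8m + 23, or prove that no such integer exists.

There is no such integer m in that range.

At m = 9, 8·9 + 23 = 95 ≡ 11 (mod 14), and each step in m adds 8, giving residues 11, 5, 13, 7, 1, 9, 3, 11, 5, 13, 7, 1, 9, 3 for m = 9, 10, …, 22.
The residue 0 does not occur, so no m in [9, 22] makes 8m + 23 a multiple of 14.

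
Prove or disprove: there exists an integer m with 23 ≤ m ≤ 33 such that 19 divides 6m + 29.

m = 30

m = 30 works, since 6·30 + 29 = 209 = 11·19.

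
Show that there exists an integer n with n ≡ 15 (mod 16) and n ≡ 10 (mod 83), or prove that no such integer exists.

gcd(16, 83) = 1, so the Chinese Remainder Theorem guarantees exactly one residue class mod 1328 satisfying both.
Any solution of the first congruence is n = 15 + 16t; substituting into the second, 16t ≡ 10 − 15 ≡ 78 (mod 83).
Note 16·26 = 416 ≡ 1 (mod 83) (as 416 − 1 = 5·83), so 16⁻¹ ≡ 26.
Multiplying by 26: t ≡ 26·78 = 2028 ≡ 36 (mod 83).
Taking t = 36 gives n = 15 + 16·36 = 591.
Verify: 591 = 36·16 + 15 and 591 = 7·83 + 10. ✓

n = 591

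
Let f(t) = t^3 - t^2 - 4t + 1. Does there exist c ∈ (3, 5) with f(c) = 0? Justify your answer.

f(3) = 7 and f(5) = 81, both positive, so a sign-change argument is unavailable; we show f keeps this sign on the whole interval.
Substitute t = 3 + u, where 0 < u < 2 on the interval. Expanding, f(3 + u) = u^3 + 8u^2 + 17u + 7.
All 4 nonzero coefficients of this polynomial in u are positive; hence for u > 0 the value is a sum of positive terms (the constant 7 among them).
So f is strictly positive on (3, 5); no root exists in the interval.

f has no root in that interval.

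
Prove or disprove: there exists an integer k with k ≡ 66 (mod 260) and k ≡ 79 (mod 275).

Reduce both congruences modulo 5, which divides 260 and 275: they say k ≡ 66 (mod 5) and k ≡ 79 (mod 5).
But 66 mod 5 = 1 while 79 mod 5 = 4, a contradiction.
Hence the system has no solution.

No, no such integer exists.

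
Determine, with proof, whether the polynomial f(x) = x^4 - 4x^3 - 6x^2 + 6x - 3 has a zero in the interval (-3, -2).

The endpoint values f(-3) = 114 and f(-2) = 9 are both positive. Claim: f(x) > 0 for every x in (-3, -2).
Shift to the endpoint -2: with x = -2 − u (0 < u < 1), one computes f(-2 − u) = u^4 + 12u^3 + 42u^2 + 50u + 9.
All 5 nonzero coefficients of this polynomial in u are positive; hence for u > 0 the value is a sum of positive terms (the constant 9 among them).
Therefore f(x) > 0 throughout (-3, -2), and f has no zero there.

No such root exists.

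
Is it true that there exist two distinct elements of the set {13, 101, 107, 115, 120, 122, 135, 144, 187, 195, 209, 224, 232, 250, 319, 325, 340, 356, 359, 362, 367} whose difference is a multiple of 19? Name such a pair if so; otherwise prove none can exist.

Yes: 101 and 120.

Both 101 and 120 leave remainder 6 on division by 19; their difference 19 = 1·19 is a multiple of 19.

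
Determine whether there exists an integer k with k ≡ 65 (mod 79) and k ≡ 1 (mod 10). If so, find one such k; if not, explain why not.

k = 381

gcd(79, 10) = 1, so the Chinese Remainder Theorem guarantees exactly one residue class mod 790 satisfying both.
Write k = 65 + 79t and require 65 + 79t ≡ 1 (mod 10), i.e. 79t ≡ 6 (mod 10).
79 ≡ 9 (mod 10), so this reads 9t ≡ 6 (mod 10). Invert 9 mod 10 by the Euclidean algorithm: 10 = 1·9 + 1, 9 = 9·1 + 0; back-substituting, 1 = 10 − 1·9. Hence 9·(-1) ≡ 1, so 9⁻¹ ≡ -1 ≡ 9 (mod 10).
Multiplying by 9: t ≡ 9·6 = 54 ≡ 4 (mod 10).
Taking t = 4 gives k = 65 + 79·4 = 381.
Indeed 381 ≡ 65 (mod 79) and 381 ≡ 1 (mod 10).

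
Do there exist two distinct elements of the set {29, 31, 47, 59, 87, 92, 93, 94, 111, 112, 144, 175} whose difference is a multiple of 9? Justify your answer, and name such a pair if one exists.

Reduce each element mod 9: 29↦2, 31↦4, 47↦2, 59↦5, 87↦6, 92↦2, 93↦3, 94↦4, 111↦3, 112↦4, 144↦0, 175↦4. The residue 2 repeats (at 29 and 47), and 47 − 29 = 18 = 2·9.

The pair (29, 47) works.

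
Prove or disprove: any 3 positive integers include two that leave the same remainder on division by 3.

No, the set {14, 15, 16} is a counterexample.

Consider the 3 integers 14, 15, 16. They lie in distinct residue classes modulo 3, since 3 ≤ 3.
Hence this collection has no pair with equal remainders mod 3, disproving the claim.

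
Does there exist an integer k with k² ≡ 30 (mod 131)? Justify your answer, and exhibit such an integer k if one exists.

Apply Euler's criterion with the prime 131: 30 is a quadratic residue iff 30^65 ≡ 1 (mod 131), and a non-residue iff it is ≡ −1.
Squaring successively (mod 131): 30^2 = 900 ≡ 114; 30^4 ≡ 114² = 12996 ≡ 27; 30^8 ≡ 27² = 729 ≡ 74; 30^16 ≡ 74² = 5476 ≡ 105; 30^32 ≡ 105² = 11025 ≡ 21; 30^64 ≡ 21² = 441 ≡ 48.
Since 65 = 64 + 1, 30^65 ≡ 48 · 30; multiplying out mod 131: 48·30 = 1440 ≡ 130. Thus 30^65 ≡ 130 ≡ −1 (mod 131).
The value −1 means 30 is a non-residue modulo 131, so k² ≡ 30 (mod 131) is impossible.

There is no such integer.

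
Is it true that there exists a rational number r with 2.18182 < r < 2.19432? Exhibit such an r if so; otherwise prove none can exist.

r = 35/16

Scale by 16: the interval becomes (34.90912, 35.10912), which contains the integer 35.
Hence 35/16 is a rational number with 2.18182 < 35/16 < 2.19432.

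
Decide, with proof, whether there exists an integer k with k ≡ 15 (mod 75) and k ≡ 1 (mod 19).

The moduli 75 and 19 are coprime, so by the Chinese Remainder Theorem a unique solution modulo 1425 exists.
Any solution of the first congruence is k = 15 + 75t; substituting into the second, 75t ≡ 1 − 15 ≡ 5 (mod 19).
75 ≡ 18 (mod 19), so this reads 18t ≡ 5 (mod 19). Since 18·18 = 324 = 17·19 + 1, the inverse of 18 mod 19 is 18.
Multiplying by 18: t ≡ 18·5 = 90 ≡ 14 (mod 19).
Taking t = 14 gives k = 15 + 75·14 = 1065.
Indeed 1065 ≡ 15 (mod 75) and 1065 ≡ 1 (mod 19).

k = 1065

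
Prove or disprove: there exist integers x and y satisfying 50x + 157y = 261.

Since gcd(50, 157) = 1, every integer is an integer combination of 50 and 157.
Dividing repeatedly: 157 = 3·50 + 7, 50 = 7·7 + 1, 7 = 7·1 + 0.
Unwinding: 1 = 50 − 7·7 = 50 − 7·(157 − 3·50) = −7·157 + 22·50, i.e. 50·22 + 157·(-7) = 1.
Scaling by 261 gives the particular solution (x, y) = (5742, -1827).
Subtracting 36·157 from x and adding 36·50 to y gives the tidier solution (90, -27).
Check: 50·90 + 157·(-27) = 4500 − 4239 = 261. ✓

x = 90, y = -27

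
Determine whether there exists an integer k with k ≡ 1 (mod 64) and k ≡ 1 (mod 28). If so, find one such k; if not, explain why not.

k = 1

Here gcd(64, 28) = 4, and both 1 and 1 leave remainder 1 mod 4, so the system is consistent.
The smallest candidate k = 1 works directly: 1 ≡ 1 (mod 28).
Indeed 1 ≡ 1 (mod 64) and 1 ≡ 1 (mod 28).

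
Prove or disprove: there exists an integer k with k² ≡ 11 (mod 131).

k = 50

k = 50 works: 50² = 2500, and 2500 − 11 = 2489 = 19·131.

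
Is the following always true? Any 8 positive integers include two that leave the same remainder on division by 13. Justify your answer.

Take the 8 consecutive integers 62, 63, …, 69: their residues mod 13 are all distinct because 8 ≤ 13.
So no two of them leave the same remainder on division by 13; the claim fails for this set.

No; for instance {62, 63, 64, 65, 66, 67, 68, 69} is a counterexample.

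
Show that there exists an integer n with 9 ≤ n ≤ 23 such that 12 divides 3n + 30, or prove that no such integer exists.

n = 10

At n = 9 the value 57 is not a multiple of 12. At n = 10 we get 3·10 + 30 = 60, and 60 = 12·5.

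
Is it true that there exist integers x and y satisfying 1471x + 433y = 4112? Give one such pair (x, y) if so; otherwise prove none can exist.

1471 and 433 are coprime, so 1471x + 433y ranges over all of ℤ.
Run the Euclidean algorithm on 1471 and 433: 1471 = 3·433 + 172, 433 = 2·172 + 89, 172 = 1·89 + 83, 89 = 1·83 + 6, 83 = 13·6 + 5, 6 = 1·5 + 1, 5 = 5·1 + 0.
Unwinding: 1 = 6 − 1·5 = 6 − (83 − 13·6) = −83 + 14·6 = −83 + 14·(89 − 1·83) = 14·89 − 15·83 = 14·89 − 15·(172 − 1·89) = −15·172 + 29·89 = −15·172 + 29·(433 − 2·172) = 29·433 − 73·172 = 29·433 − 73·(1471 − 3·433) = −73·1471 + 248·433, i.e. 1471·(-73) + 433·248 = 1.
Multiplying through by 4112: x = (-73)·4112 = -300176, y = 248·4112 = 1019776 is a solution.
The general solution is x = -300176 + 433k, y = 1019776 − 1471k; taking k = 694 gives the smaller pair x = 326, y = -1098.
Check: 1471·326 + 433·(-1098) = 479546 − 475434 = 4112. ✓

x = 326, y = -1098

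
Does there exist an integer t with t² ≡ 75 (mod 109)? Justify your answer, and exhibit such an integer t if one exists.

t = 27

t = 27 works: 27² = 729, and 729 − 75 = 654 = 6·109.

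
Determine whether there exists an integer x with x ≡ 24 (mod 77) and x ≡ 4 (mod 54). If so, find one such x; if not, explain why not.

gcd(77, 54) = 1, so the Chinese Remainder Theorem guarantees exactly one residue class mod 4158 satisfying both.
Any solution of the first congruence is x = 24 + 77t; substituting into the second, 77t ≡ 4 − 24 ≡ 34 (mod 54).
77 ≡ 23 (mod 54), so this reads 23t ≡ 34 (mod 54). Since 23·47 = 1081 = 20·54 + 1, the inverse of 23 mod 54 is 47.
Multiplying by 47: t ≡ 47·34 = 1598 ≡ 32 (mod 54).
With t = 32: x = 24 + 77·32 = 2488.
Indeed 2488 ≡ 24 (mod 77) and 2488 ≡ 4 (mod 54).

x = 2488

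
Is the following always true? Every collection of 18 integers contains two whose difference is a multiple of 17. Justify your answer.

True.

Partition the integers by their residue mod 17; there are 17 classes.
Placing 18 integers into 17 classes, some class receives at least two — say a and b.
Equal remainders mean a − b ≡ 0 (mod 17), so 17 divides their difference.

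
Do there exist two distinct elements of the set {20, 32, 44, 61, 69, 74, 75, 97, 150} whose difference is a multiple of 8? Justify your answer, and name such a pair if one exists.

Reduce each element mod 8: 20↦4, 32↦0, 44↦4, 61↦5, 69↦5, 74↦2, 75↦3, 97↦1, 150↦6. The residue 4 repeats (at 20 and 44), and 44 − 20 = 24 = 3·8.

Yes: 20 and 44.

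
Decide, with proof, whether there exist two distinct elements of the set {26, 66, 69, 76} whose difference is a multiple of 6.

Two integers differ by a multiple of 6 exactly when they have the same residue mod 6. The residues are 26↦2, 66↦0, 69↦3, 76↦4.
All 4 residues are distinct, so no two elements differ by a multiple of 6.

There is no such pair.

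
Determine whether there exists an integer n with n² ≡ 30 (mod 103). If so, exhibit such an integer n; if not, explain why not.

n = 66

Take n = 66. Then 66² = 4356 = 42·103 + 30, so 66² ≡ 30 (mod 103).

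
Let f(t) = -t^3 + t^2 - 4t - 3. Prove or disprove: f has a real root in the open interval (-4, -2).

f(-4) = 93 and f(-2) = 17, both positive.
f'(t) = -3t^2 + 2t - 4 has discriminant 2² − 4·(-3)·(-4) = -44 < 0, so f' has no real roots and is negative for every real t.
Hence f is strictly decreasing on ℝ, and in particular on [-4, -2]. A strictly monotone function with same-sign endpoint values stays positive on the whole interval, so f has no zero in (-4, -2).

No such root exists.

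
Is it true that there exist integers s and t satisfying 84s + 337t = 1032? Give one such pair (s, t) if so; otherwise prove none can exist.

s = 253, t = -60

Since gcd(84, 337) = 1, every integer is an integer combination of 84 and 337.
Dividing repeatedly: 337 = 4·84 + 1, 84 = 84·1 + 0.
Unwinding: 1 = 337 − 4·84, i.e. 84·(-4) + 337·1 = 1.
Times 1032: 84·(-4128) + 337·1032 = 1032, so (-4128, 1032) solves it.
The general solution is s = -4128 + 337k, t = 1032 − 84k; taking k = 13 gives the smaller pair s = 253, t = -60.
Check: 84·253 + 337·(-60) = 21252 − 20220 = 1032. ✓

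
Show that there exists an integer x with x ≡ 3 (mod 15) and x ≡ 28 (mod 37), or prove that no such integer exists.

The moduli 15 and 37 are coprime, so by the Chinese Remainder Theorem a unique solution modulo 555 exists.
Any solution of the first congruence is x = 3 + 15t; substituting into the second, 15t ≡ 28 − 3 ≡ 25 (mod 37).
To invert 15 modulo 37: 37 = 2·15 + 7, 15 = 2·7 + 1, 7 = 7·1 + 0, and unwinding, 1 = 15 − 2·7 = 15 − 2·(37 − 2·15) = −2·37 + 5·15. Thus 15⁻¹ ≡ 5 (mod 37).
Therefore t ≡ 5·25 = 125 ≡ 14 (mod 37).
Taking t = 14 gives x = 3 + 15·14 = 213.
Check: 213 mod 15 = 3, 213 mod 37 = 28. ✓

x = 213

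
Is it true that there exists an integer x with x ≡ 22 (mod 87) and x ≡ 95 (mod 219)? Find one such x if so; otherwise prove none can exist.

Both moduli are multiples of 3 = gcd(87, 219), so any solution would satisfy x ≡ 22 and x ≡ 95 modulo 3 simultaneously.
However 22 ≡ 1 and 95 ≡ 2 (mod 3), and 1 ≠ 2.
Therefore no such x exists.

No, no such integer exists.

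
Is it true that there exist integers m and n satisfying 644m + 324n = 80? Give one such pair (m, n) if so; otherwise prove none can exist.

m = 61, n = -121

gcd(644, 324) = 4, and 4 divides 80, so integer solutions exist.
Dividing through by 4 reduces the equation to 161m + 81n = 20.
Dividing repeatedly: 161 = 1·81 + 80, 81 = 1·80 + 1, 80 = 80·1 + 0.
Working back up the chain: 1 = 81 − 1·80 = 81 − (161 − 1·81) = −161 + 2·81. So 161·(-1) + 81·2 = 1.
Times 20: 161·(-20) + 81·40 = 20, so (-20, 40) solves it.
The general solution is m = -20 + 81k, n = 40 − 161k; taking k = 1 gives the smaller pair m = 61, n = -121.
Indeed 644·61 + 324·(-121) = 39284 − 39204 = 80.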